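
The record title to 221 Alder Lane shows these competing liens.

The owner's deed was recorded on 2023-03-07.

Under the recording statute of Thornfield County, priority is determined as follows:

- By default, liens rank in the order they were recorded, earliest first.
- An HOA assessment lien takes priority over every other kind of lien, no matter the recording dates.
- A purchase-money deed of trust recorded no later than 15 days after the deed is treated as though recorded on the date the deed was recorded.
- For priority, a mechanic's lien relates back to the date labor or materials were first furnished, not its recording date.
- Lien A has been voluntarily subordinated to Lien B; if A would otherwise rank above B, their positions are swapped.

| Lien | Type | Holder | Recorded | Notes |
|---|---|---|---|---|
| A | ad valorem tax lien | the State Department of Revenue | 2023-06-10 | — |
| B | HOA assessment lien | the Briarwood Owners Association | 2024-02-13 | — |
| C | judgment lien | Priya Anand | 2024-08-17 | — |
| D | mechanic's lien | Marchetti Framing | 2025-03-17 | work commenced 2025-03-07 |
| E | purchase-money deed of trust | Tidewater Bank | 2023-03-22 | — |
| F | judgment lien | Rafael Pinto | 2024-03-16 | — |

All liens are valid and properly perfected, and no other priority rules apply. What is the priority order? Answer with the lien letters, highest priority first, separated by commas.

Adjusting effective dates: D's effective date is 2025-03-07, when work began; E's effective date is the deed date, 2023-03-07.
As an HOA assessment lien, B is senior to every other lien.
Ordering the rest by effective date: E (2023-03-07), A (2023-06-10), F (2024-03-16), C (2024-08-17), D (2025-03-07).
A is already junior to B, so the subordination agreement changes nothing.

B, E, A, F, C, D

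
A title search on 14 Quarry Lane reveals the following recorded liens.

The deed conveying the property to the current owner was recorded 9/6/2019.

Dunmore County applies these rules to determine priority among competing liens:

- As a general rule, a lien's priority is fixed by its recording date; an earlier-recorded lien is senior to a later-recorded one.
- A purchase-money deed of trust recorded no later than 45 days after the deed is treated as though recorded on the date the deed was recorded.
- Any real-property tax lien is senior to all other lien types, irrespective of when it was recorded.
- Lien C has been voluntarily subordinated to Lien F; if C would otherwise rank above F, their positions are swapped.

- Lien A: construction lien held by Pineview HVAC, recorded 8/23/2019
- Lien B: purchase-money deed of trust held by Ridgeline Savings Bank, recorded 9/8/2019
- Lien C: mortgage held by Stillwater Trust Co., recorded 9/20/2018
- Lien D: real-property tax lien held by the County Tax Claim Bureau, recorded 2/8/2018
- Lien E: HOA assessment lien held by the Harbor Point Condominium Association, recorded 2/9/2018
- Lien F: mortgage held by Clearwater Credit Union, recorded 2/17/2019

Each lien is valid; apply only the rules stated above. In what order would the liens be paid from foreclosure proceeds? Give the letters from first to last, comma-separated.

Effective dates: B relates back to the deed date 9/6/2019.
As a real-property tax lien, D is senior to every other lien.
The other liens, earliest effective date first: E (2/9/2018), C (9/20/2018), F (2/17/2019), A (8/23/2019), B (9/6/2019).
The subordination applies — C was senior to F — so C and F swap.

D, E, F, C, A, B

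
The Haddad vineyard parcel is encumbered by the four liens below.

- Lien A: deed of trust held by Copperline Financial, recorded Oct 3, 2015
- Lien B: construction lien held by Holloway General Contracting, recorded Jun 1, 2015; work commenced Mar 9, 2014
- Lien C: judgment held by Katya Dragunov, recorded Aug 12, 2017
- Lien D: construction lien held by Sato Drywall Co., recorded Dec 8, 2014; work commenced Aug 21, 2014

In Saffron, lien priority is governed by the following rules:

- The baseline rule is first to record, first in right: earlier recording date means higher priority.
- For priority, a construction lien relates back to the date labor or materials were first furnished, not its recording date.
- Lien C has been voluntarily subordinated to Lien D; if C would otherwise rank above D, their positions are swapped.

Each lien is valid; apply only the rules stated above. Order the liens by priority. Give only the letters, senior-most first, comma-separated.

Effective dates after the stated exceptions: B's effective date is Mar 9, 2014, when work began; D is treated as recorded Aug 21, 2014, the work-commencement date.
By effective date: B (Mar 9, 2014), D (Aug 21, 2014), A (Oct 3, 2015), C (Aug 12, 2017).
Since C is not senior to D, the subordination leaves the order unchanged.

B, D, A, C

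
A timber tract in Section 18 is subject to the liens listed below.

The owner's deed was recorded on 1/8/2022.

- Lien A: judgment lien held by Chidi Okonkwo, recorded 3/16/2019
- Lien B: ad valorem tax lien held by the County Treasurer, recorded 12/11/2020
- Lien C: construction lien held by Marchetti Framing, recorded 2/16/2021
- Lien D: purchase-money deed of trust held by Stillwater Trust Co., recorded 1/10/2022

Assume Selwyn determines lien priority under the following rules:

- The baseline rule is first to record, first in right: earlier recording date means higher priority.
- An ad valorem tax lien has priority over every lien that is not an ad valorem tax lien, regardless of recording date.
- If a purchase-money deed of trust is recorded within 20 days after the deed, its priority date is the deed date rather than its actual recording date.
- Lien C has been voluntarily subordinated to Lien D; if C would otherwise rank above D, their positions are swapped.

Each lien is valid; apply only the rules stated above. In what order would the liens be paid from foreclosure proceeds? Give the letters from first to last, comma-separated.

B, A, D, C

Adjusting effective dates: D was recorded within the 20-day window, so its effective date is the deed date 1/8/2022.
B is an ad valorem tax lien, so it outranks all other liens regardless of date.
The other liens, earliest effective date first: A (3/16/2019), C (2/16/2021), D (1/8/2022).
C is senior to D before the subordination, so the two trade places.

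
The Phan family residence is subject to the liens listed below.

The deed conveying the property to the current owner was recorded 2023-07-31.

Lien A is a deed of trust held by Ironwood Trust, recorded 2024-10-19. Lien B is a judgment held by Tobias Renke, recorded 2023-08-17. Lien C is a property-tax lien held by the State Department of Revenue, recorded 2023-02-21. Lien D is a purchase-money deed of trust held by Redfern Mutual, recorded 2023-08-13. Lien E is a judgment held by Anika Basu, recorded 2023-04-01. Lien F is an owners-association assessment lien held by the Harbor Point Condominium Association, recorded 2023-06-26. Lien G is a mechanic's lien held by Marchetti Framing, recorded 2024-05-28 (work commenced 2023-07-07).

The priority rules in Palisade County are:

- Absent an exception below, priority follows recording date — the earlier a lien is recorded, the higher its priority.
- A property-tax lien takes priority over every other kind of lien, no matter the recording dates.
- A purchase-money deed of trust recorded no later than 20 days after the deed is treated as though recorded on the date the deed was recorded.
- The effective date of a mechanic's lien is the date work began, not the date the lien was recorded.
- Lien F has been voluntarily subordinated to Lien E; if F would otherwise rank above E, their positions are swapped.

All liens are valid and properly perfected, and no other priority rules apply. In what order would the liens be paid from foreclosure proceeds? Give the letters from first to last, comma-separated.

Effective dates: D's effective date is the deed date, 2023-07-31; G's effective date is 2023-07-07, when work began.
C is a property-tax lien, so it outranks all other liens regardless of date.
Among the remaining liens, by effective date: E (2023-04-01), F (2023-06-26), G (2023-07-07), D (2023-07-31), B (2023-08-17), A (2024-10-19).
F is already junior to E, so the subordination agreement changes nothing.

C, E, F, G, D, B, A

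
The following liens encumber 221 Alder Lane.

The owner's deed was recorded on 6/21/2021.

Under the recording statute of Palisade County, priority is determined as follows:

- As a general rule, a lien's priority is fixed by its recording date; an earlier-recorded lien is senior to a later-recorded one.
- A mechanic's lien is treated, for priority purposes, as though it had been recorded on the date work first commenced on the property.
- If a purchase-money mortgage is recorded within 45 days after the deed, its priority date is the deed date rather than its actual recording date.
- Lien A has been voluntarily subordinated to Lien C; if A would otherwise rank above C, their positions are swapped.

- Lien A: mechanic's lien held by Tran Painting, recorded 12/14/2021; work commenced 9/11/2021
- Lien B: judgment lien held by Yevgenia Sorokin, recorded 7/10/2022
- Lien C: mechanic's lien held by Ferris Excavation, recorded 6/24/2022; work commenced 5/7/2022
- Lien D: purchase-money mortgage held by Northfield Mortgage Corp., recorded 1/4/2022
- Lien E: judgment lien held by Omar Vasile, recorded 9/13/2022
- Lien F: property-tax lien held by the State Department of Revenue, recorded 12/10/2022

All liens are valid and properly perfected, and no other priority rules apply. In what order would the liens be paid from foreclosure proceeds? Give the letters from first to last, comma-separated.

Adjusting effective dates: A relates back to 9/11/2021 (work commenced); C is treated as recorded 5/7/2022, the work-commencement date; D was recorded 197 days after the deed, outside the 45-day window, so it keeps its recording date.
Ordering by effective date: A (9/11/2021), D (1/4/2022), C (5/7/2022), B (7/10/2022), E (9/13/2022), F (12/10/2022).
Because A would otherwise rank above C, the subordination swaps them.

C, D, A, B, E, F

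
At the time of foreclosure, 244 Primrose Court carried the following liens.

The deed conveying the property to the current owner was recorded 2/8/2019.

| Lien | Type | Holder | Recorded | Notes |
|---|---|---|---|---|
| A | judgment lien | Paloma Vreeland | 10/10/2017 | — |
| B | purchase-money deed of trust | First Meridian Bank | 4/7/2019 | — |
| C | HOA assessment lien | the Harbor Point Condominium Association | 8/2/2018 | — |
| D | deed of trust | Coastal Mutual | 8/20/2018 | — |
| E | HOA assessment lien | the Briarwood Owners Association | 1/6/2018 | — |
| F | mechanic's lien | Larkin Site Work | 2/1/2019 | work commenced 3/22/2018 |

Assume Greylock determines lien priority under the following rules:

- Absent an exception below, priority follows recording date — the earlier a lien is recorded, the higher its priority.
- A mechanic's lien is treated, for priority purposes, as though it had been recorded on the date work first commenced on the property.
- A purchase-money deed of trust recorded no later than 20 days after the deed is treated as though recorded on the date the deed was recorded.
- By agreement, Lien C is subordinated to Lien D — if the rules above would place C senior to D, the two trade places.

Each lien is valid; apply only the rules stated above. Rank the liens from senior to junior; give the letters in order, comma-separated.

A, E, F, D, C, B

Effective dates: B missed the 20-day window (58 days after the deed), so its recording date stands; F relates back to 3/22/2018 (work commenced).
By effective date, earliest first: A (10/10/2017), E (1/6/2018), F (3/22/2018), C (8/2/2018), D (8/20/2018), B (4/7/2019).
The subordination applies — C was senior to D — so C and D swap.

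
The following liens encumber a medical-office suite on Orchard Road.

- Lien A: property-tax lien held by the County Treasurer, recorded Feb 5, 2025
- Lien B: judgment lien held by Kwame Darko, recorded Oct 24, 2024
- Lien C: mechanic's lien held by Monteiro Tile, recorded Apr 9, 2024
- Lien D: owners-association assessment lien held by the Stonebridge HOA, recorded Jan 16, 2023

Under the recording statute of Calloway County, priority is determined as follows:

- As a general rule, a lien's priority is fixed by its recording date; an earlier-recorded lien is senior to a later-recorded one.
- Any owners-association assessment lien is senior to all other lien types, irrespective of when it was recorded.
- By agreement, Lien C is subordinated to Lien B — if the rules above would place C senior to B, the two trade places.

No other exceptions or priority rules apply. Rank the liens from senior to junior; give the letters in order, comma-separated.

D, B, C, A

D is an owners-association assessment lien and takes priority over every other lien.
Remaining liens by effective date: C (Apr 9, 2024), B (Oct 24, 2024), A (Feb 5, 2025).
C would otherwise be senior to B, so under the subordination agreement C and B exchange positions.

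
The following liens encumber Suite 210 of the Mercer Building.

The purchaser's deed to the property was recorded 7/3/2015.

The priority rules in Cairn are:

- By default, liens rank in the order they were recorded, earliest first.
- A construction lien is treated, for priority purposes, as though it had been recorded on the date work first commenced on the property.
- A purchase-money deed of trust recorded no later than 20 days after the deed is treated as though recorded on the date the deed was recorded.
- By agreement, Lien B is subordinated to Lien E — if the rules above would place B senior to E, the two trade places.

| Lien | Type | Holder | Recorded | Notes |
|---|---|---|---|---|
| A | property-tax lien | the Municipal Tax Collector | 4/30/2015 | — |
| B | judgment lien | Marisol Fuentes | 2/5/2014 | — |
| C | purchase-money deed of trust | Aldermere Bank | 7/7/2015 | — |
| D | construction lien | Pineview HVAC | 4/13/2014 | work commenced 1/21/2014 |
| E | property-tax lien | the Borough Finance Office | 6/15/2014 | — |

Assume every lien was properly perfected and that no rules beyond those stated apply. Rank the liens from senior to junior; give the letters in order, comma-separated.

Effective dates: C's effective date is the deed date, 7/3/2015; D's effective date is 1/21/2014, when work began.
By effective date, earliest first: D (1/21/2014), B (2/5/2014), E (6/15/2014), A (4/30/2015), C (7/3/2015).
B is senior to E before the subordination, so the two trade places.

D, E, B, A, C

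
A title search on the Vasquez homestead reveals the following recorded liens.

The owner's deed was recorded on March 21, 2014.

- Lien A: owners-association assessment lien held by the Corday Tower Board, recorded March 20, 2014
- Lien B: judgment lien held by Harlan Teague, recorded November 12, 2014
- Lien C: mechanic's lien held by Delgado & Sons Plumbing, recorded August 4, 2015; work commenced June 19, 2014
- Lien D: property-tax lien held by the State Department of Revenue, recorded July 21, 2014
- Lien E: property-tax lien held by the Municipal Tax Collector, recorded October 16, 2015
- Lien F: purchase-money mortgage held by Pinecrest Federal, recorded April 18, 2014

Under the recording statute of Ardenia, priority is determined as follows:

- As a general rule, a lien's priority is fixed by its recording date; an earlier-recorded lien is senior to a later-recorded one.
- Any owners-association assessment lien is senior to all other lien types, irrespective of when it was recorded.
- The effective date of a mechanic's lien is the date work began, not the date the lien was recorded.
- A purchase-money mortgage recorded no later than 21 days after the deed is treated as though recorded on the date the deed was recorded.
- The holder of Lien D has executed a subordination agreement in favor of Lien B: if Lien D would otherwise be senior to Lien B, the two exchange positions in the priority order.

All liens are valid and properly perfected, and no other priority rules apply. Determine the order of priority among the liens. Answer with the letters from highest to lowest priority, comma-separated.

A, F, C, B, D, E

Effective dates after the stated exceptions: C is treated as recorded June 19, 2014, the work-commencement date; F was recorded 28 days after the deed, outside the 21-day window, so it keeps its recording date.
A is an owners-association assessment lien, so it outranks all other liens regardless of date.
Remaining liens by effective date: F (April 18, 2014), C (June 19, 2014), D (July 21, 2014), B (November 12, 2014), E (October 16, 2015).
D is senior to B before the subordination, so the two trade places.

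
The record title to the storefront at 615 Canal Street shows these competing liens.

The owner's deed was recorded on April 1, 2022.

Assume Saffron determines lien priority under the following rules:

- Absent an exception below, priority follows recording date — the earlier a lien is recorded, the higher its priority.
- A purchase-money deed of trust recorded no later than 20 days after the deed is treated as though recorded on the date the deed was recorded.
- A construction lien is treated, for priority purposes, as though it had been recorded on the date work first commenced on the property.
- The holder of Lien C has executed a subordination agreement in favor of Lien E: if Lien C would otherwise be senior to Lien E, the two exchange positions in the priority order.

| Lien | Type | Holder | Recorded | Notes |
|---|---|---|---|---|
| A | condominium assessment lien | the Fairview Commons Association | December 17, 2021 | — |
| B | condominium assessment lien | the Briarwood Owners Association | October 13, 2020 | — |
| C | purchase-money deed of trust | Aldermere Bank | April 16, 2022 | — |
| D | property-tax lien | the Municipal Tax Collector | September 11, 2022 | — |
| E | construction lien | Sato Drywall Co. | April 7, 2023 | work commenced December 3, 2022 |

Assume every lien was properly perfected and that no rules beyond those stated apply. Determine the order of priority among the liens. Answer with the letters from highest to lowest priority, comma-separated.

B, A, E, D, C

Effective dates: C was recorded within the 20-day window, so its effective date is the deed date April 1, 2022; E is treated as recorded December 3, 2022, the work-commencement date.
By effective date: B (October 13, 2020), A (December 17, 2021), C (April 1, 2022), D (September 11, 2022), E (December 3, 2022).
C is senior to E before the subordination, so the two trade places.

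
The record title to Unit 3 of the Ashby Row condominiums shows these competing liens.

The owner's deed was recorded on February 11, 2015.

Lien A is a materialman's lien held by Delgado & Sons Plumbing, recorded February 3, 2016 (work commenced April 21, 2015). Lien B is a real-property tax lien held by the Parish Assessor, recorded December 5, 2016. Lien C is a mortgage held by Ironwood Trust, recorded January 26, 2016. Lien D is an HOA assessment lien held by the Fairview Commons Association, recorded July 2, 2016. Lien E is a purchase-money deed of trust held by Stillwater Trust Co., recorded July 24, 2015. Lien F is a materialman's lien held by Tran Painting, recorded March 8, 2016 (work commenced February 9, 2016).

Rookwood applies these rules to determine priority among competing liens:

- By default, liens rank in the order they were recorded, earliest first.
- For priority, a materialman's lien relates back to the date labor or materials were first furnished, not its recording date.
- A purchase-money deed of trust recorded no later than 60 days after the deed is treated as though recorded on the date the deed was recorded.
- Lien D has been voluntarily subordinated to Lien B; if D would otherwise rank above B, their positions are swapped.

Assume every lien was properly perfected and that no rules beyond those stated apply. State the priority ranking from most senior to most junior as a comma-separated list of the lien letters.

Effective dates after the stated exceptions: A relates back to April 21, 2015 (work commenced); E missed the 60-day window (163 days after the deed), so its recording date stands; F's effective date is February 9, 2016, when work began.
By effective date: A (April 21, 2015), E (July 24, 2015), C (January 26, 2016), F (February 9, 2016), D (July 2, 2016), B (December 5, 2016).
The subordination applies — D was senior to B — so D and B swap.

A, E, C, F, B, D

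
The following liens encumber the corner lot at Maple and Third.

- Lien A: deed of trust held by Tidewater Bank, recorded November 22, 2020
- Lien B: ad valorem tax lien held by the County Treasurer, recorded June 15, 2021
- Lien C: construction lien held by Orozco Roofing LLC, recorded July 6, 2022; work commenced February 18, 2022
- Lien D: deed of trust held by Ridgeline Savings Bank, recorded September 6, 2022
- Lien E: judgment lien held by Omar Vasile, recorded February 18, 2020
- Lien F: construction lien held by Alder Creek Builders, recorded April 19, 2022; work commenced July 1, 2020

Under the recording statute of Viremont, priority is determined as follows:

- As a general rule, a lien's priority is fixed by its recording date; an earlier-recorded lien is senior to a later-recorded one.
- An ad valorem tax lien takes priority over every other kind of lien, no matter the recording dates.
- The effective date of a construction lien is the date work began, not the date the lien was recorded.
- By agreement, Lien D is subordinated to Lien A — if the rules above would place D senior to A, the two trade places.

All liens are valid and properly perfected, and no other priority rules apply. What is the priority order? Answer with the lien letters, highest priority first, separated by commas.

Effective dates after the stated exceptions: C's effective date is February 18, 2022, when work began; F relates back to July 1, 2020 (work commenced).
B is an ad valorem tax lien, so it outranks all other liens regardless of date.
Among the remaining liens, by effective date: E (February 18, 2020), F (July 1, 2020), A (November 22, 2020), C (February 18, 2022), D (September 6, 2022).
D is already junior to A, so the subordination agreement changes nothing.

B, E, F, A, C, D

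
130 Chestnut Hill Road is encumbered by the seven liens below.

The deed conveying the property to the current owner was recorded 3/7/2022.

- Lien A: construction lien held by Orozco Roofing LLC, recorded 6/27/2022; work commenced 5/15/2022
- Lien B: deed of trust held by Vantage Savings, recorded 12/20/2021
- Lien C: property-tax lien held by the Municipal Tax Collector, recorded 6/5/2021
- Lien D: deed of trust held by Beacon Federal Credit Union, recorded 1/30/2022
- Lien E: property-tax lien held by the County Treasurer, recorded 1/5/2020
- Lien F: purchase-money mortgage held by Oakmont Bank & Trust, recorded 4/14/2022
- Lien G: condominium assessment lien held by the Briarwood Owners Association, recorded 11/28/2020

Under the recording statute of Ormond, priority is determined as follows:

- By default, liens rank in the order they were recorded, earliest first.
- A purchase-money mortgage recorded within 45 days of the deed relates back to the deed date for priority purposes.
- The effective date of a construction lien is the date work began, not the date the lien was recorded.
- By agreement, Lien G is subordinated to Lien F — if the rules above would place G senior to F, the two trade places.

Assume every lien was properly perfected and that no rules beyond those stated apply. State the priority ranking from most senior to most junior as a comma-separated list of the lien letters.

Adjusting effective dates: A is treated as recorded 5/15/2022, the work-commencement date; F was recorded within the 45-day window, so its effective date is the deed date 3/7/2022.
Sorted by effective date: E (1/5/2020), G (11/28/2020), C (6/5/2021), B (12/20/2021), D (1/30/2022), F (3/7/2022), A (5/15/2022).
G would otherwise be senior to F, so under the subordination agreement G and F exchange positions.

E, F, C, B, D, G, A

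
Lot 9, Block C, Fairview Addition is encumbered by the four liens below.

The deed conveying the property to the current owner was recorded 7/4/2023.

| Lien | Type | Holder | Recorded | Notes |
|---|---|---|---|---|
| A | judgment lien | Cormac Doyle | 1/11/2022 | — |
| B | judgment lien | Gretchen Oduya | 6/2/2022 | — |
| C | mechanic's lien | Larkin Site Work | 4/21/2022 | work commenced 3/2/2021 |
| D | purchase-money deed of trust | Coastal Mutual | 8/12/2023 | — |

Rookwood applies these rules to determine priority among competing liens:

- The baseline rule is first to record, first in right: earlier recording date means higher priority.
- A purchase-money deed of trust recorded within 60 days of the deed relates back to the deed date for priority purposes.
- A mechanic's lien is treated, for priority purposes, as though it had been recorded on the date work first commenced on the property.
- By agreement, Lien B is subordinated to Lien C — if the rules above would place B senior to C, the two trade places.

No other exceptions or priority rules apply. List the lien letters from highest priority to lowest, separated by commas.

First, effective dates: C's effective date is 3/2/2021, when work began; D's effective date is the deed date, 7/4/2023.
Sorted by effective date: C (3/2/2021), A (1/11/2022), B (6/2/2022), D (7/4/2023).
B already ranks below C; the subordination has no effect.

C, A, B, D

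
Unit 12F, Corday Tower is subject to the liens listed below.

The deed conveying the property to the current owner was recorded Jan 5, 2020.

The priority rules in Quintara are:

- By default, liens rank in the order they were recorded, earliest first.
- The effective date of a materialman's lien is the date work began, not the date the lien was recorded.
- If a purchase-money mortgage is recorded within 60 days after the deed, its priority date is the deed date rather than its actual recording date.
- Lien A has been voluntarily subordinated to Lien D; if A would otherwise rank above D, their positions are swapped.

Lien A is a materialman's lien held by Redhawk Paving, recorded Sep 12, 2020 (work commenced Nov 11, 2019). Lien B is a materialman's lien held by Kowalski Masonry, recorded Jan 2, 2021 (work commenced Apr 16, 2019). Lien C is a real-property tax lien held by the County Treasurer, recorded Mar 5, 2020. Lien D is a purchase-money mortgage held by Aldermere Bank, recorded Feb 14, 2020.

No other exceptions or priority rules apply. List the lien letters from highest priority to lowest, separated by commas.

Effective dates: A is treated as recorded Nov 11, 2019, the work-commencement date; B's effective date is Apr 16, 2019, when work began; D was recorded within the 60-day window, so its effective date is the deed date Jan 5, 2020.
By effective date, earliest first: B (Apr 16, 2019), A (Nov 11, 2019), D (Jan 5, 2020), C (Mar 5, 2020).
A would otherwise be senior to D, so under the subordination agreement A and D exchange positions.

B, D, A, C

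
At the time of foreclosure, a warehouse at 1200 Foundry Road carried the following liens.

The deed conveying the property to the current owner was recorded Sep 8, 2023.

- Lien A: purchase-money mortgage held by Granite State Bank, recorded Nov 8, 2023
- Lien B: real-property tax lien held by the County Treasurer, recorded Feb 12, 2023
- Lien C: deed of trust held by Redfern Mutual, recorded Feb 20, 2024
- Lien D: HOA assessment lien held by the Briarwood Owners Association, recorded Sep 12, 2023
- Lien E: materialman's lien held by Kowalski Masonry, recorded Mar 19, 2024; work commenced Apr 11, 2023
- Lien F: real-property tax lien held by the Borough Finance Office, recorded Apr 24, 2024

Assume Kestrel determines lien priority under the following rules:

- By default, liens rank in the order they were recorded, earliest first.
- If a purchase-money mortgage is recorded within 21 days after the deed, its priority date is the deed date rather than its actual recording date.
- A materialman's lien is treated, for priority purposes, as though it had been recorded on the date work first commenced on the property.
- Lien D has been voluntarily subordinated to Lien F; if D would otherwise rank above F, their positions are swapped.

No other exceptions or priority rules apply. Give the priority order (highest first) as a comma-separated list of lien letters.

B, E, F, A, C, D

Effective dates after the stated exceptions: A was recorded 61 days after the deed — beyond 21 days — so no relation-back applies; E's effective date is Apr 11, 2023, when work began.
By effective date, earliest first: B (Feb 12, 2023), E (Apr 11, 2023), D (Sep 12, 2023), A (Nov 8, 2023), C (Feb 20, 2024), F (Apr 24, 2024).
Because D would otherwise rank above F, the subordination swaps them.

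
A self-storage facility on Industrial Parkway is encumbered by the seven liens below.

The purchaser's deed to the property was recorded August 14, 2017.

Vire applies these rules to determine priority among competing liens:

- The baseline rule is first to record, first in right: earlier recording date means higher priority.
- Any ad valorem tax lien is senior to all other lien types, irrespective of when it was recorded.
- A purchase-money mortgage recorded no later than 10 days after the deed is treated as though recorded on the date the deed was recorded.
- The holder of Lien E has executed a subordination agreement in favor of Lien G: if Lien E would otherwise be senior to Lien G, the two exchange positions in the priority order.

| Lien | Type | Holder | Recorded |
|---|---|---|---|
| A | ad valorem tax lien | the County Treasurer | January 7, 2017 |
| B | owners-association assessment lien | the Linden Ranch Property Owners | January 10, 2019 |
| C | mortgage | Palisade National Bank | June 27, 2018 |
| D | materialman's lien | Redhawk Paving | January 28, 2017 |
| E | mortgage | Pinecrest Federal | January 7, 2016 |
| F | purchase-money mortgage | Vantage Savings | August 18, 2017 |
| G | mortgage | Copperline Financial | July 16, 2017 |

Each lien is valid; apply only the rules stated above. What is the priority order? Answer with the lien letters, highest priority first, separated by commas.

Effective dates: F relates back to the deed date August 14, 2017.
A is an ad valorem tax lien, so it outranks all other liens regardless of date.
Remaining liens by effective date: E (January 7, 2016), D (January 28, 2017), G (July 16, 2017), F (August 14, 2017), C (June 27, 2018), B (January 10, 2019).
The subordination applies — E was senior to G — so E and G swap.

A, G, D, E, F, C, B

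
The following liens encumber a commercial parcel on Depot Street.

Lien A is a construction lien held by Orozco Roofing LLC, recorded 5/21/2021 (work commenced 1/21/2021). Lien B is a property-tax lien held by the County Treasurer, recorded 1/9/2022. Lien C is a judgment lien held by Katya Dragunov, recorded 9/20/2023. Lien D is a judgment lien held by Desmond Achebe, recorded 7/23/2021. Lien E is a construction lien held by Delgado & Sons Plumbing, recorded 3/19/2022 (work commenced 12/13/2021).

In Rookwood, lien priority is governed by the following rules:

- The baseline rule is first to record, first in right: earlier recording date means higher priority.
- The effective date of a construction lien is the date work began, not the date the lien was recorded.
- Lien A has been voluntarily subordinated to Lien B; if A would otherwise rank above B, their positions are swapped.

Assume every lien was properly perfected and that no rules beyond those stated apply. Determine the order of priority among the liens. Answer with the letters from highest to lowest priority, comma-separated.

B, D, E, A, C

Effective dates: A relates back to 1/21/2021 (work commenced); E relates back to 12/13/2021 (work commenced).
By effective date: A (1/21/2021), D (7/23/2021), E (12/13/2021), B (1/9/2022), C (9/20/2023).
A is senior to B before the subordination, so the two trade places.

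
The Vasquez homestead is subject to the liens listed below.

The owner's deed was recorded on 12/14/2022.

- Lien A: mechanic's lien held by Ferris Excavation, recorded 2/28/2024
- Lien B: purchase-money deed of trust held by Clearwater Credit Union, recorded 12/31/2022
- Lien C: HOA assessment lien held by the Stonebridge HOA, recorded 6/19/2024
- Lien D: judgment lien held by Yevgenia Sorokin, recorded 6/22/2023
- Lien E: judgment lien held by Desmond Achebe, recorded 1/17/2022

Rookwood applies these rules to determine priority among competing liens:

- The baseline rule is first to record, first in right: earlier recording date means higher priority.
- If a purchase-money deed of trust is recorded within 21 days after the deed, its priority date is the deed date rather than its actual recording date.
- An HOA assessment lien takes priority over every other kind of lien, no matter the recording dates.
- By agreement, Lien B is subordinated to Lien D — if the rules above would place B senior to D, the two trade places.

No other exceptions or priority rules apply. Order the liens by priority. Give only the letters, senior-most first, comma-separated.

C, E, D, B, A

Effective dates: B's effective date is the deed date, 12/14/2022.
C is an HOA assessment lien, so it outranks all other liens regardless of date.
The other liens, earliest effective date first: E (1/17/2022), B (12/14/2022), D (6/22/2023), A (2/28/2024).
B would otherwise be senior to D, so under the subordination agreement B and D exchange positions.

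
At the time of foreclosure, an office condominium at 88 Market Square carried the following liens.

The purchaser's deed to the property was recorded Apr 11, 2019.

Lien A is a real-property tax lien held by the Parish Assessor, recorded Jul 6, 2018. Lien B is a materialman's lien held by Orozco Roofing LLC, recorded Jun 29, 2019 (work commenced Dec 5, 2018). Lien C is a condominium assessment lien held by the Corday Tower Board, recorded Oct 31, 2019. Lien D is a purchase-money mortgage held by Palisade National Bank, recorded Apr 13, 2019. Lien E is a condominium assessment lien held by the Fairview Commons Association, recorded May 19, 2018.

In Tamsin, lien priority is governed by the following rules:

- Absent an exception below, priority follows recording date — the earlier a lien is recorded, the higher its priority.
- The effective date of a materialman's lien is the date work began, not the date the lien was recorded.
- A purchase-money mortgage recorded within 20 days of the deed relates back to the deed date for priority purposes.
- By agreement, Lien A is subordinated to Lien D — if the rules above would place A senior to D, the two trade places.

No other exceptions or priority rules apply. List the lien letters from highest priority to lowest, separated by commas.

E, D, B, A, C

Effective dates: B relates back to Dec 5, 2018 (work commenced); D was recorded within the 20-day window, so its effective date is the deed date Apr 11, 2019.
Sorted by effective date: E (May 19, 2018), A (Jul 6, 2018), B (Dec 5, 2018), D (Apr 11, 2019), C (Oct 31, 2019).
A would otherwise be senior to D, so under the subordination agreement A and D exchange positions.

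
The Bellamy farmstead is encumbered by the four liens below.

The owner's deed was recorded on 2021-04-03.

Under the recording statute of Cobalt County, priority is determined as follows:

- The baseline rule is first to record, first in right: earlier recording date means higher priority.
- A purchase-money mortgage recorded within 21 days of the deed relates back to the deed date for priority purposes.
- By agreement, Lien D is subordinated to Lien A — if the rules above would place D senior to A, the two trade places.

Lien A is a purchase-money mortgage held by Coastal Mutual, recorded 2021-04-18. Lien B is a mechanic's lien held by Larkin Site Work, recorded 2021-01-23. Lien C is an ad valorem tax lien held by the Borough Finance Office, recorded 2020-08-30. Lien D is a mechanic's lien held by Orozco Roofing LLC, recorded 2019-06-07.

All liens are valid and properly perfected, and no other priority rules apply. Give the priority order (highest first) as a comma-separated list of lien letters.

A, C, B, D

Effective dates: A was recorded within the 21-day window, so its effective date is the deed date 2021-04-03.
Ordering by effective date: D (2019-06-07), C (2020-08-30), B (2021-01-23), A (2021-04-03).
The subordination applies — D was senior to A — so D and A swap.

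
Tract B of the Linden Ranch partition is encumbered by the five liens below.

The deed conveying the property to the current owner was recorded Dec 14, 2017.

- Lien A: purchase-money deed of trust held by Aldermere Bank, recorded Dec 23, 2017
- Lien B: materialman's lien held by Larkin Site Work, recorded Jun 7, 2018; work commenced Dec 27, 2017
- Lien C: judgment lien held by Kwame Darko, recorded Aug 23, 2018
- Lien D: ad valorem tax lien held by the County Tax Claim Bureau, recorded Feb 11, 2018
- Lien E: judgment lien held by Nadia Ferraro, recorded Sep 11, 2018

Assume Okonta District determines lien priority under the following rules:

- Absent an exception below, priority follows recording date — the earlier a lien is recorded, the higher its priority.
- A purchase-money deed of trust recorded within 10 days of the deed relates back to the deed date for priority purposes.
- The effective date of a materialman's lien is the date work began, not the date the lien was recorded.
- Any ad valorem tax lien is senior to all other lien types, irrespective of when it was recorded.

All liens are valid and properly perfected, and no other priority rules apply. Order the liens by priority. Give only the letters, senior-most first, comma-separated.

First, effective dates: A was recorded within the 10-day window, so its effective date is the deed date Dec 14, 2017; B's effective date is Dec 27, 2017, when work began.
D, as an ad valorem tax lien, has superpriority and ranks first.
The other liens, earliest effective date first: A (Dec 14, 2017), B (Dec 27, 2017), C (Aug 23, 2018), E (Sep 11, 2018).

D, A, B, C, E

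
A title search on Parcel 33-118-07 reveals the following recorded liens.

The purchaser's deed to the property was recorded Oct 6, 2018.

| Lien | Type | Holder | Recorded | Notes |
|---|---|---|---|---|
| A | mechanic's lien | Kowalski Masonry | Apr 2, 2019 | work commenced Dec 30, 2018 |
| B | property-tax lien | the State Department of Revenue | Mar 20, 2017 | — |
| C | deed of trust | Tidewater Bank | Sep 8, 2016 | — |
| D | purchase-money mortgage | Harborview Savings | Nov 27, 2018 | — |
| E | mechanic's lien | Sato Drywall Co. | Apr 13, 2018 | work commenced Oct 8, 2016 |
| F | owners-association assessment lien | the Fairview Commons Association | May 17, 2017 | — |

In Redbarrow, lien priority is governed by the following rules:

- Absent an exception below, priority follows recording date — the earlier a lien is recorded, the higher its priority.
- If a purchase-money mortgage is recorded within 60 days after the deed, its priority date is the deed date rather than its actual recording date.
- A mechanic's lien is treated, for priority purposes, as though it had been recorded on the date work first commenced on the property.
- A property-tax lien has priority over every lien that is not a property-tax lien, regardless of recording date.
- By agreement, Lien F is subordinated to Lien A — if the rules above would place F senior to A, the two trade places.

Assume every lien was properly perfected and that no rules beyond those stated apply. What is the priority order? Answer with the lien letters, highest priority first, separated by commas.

B, C, E, A, D, F

Adjusting effective dates: A is treated as recorded Dec 30, 2018, the work-commencement date; D's effective date is the deed date, Oct 6, 2018; E is treated as recorded Oct 8, 2016, the work-commencement date.
As a property-tax lien, B is senior to every other lien.
Ordering the rest by effective date: C (Sep 8, 2016), E (Oct 8, 2016), F (May 17, 2017), D (Oct 6, 2018), A (Dec 30, 2018).
The subordination applies — F was senior to A — so F and A swap.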